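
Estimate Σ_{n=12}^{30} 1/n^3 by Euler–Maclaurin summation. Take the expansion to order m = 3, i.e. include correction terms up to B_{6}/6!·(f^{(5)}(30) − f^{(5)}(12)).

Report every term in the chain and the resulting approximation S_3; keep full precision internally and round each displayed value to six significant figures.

∫_12^30 1/x^3 dx evaluates to 0.00291667.
Boundary: ½(f(12) + f(30)) = ½(0.000578704 + 3.70370e-05) = 0.000307870.
Integral + boundary = 0.00322454.
k=1: B_{2}/(2)! × [f^{(1)}(30) − f^{(1)}(12)] = 1/12 × (-3.70370e-06 − (-0.000144676)) = 1.17477e-05.
Running total after k=1: 0.00323628.
k=2: B_{4}/(4)! × [f^{(3)}(30) − f^{(3)}(12)] = −1/720 × (-8.23045e-08 − (-2.00939e-05)) = -2.77939e-08.
Running total after k=2: 0.00323626.
k=3: B_{6}/(6)! × [f^{(5)}(30) − f^{(5)}(12)] = 1/30240 × (-3.84088e-09 − (-5.86071e-06)) = 1.93680e-10.

S_3 ≈ 0.00323626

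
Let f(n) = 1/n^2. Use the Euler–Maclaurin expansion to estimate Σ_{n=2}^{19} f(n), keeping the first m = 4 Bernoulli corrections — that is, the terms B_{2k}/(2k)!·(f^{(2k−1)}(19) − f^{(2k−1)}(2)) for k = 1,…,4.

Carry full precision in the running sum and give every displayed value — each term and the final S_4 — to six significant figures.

∫_2^19 1/x^2 dx evaluates to 0.447368.
½[f(2) + f(19)] = ½[0.250000 + 0.00277008] = 0.126385.
So far: 0.573753.
Correction k=1: B_{2}/2! · (f^{(1)}(19) − f^{(1)}(2)) = 1/12 · (-0.000291588 − (-0.250000)) = 0.0208090.
Running total after k=1: 0.594562.
Correction k=2: B_{4}/4! · (f^{(3)}(19) − f^{(3)}(2)) = −1/720 · (-9.69267e-06 − (-0.750000)) = -0.00104165.
Running total after k=2: 0.593521.
Correction k=3: B_{6}/6! · (f^{(5)}(19) − f^{(5)}(2)) = 1/30240 · (-8.05485e-07 − (-5.62500)) = 0.000186012.
Running total after k=3: 0.593707.
Correction k=4: B_{8}/8! · (f^{(7)}(19) − f^{(7)}(2)) = −1/1209600 · (-1.24951e-07 − (-78.7500)) = -6.51042e-05.

S_4 ≈ 0.593642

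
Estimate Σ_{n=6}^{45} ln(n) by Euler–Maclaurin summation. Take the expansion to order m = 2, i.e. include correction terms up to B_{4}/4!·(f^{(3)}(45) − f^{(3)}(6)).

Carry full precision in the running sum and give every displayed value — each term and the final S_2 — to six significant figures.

Integral: ∫_6^45 ln(x) dx = 121.549.
½[f(6) + f(45)] = ½[1.79176 + 3.80666] = 2.79921.
Running total after boundary: 124.348.
k=1: B_{2}/(2)! × [f^{(1)}(45) − f^{(1)}(6)] = 1/12 × (0.0222222 − 0.166667) = -0.0120370.
Partial sum through k=1: 124.336.
k=2: B_{4}/(4)! × [f^{(3)}(45) − f^{(3)}(6)] = −1/720 × (2.19479e-05 − 0.00925926) = 1.28296e-05.

S_2 ≈ 124.336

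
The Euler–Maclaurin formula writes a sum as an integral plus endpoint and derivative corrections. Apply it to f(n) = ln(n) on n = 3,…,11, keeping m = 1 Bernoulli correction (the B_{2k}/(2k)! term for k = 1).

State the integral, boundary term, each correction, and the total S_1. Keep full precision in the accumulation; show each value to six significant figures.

S_1 ≈ 16.8091

∫_3^11 ln(x) dx evaluates to 15.0810.
Endpoint term: (f(3) + f(11))/2 = (1.09861 + 2.39790)/2 = 1.74825.
Running total after boundary: 16.8293.
Order-1 term: 1/12 · (0.0909091 − 0.333333) = -0.0202020.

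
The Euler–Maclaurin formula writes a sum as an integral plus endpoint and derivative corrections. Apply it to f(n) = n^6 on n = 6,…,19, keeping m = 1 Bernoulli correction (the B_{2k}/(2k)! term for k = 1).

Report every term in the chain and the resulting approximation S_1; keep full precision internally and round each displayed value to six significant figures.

S_1 ≈ 1.52436e+08

∫_6^19 x^6 dx evaluates to 1.27656e+08.
Endpoint term: (f(6) + f(19))/2 = (46656.0 + 4.70459e+07)/2 = 2.35463e+07.
Integral + boundary = 1.51202e+08.
Order-1 term: 1/12 · (1.48566e+07 − 46656.0) = 1.23416e+06.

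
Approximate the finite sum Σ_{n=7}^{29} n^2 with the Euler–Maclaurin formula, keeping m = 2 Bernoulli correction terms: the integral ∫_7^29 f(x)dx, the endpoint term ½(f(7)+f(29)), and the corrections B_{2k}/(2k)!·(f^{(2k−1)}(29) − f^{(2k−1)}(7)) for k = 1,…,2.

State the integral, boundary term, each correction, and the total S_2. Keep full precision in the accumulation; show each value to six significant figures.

Integral: ∫_7^29 x^2 dx = 8015.33.
Endpoint term: (f(7) + f(29))/2 = (49.0000 + 841.000)/2 = 445.000.
Integral + boundary = 8460.33.
k=1: B_{2}/(2)! × [f^{(1)}(29) − f^{(1)}(7)] = 1/12 × (58.0000 − 14.0000) = 3.66667.
Running total after k=1: 8464.00.
k=2: B_{4}/(4)! × [f^{(3)}(29) − f^{(3)}(7)] = −1/720 × (0.00000 − 0.00000) = 0.00000.

S_2 ≈ 8464.00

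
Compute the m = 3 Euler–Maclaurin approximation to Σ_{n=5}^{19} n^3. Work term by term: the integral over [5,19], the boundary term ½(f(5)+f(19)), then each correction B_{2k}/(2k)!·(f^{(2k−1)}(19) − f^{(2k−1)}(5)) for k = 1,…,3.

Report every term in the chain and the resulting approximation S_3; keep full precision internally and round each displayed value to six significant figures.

S_3 ≈ 36000.0

Integral: ∫_5^19 x^3 dx = 32424.0.
½[f(5) + f(19)] = ½[125.000 + 6859.00] = 3492.00.
Integral + boundary = 35916.0.
k=1: B_{2}/(2)! × [f^{(1)}(19) − f^{(1)}(5)] = 1/12 × (1083.00 − 75.0000) = 84.0000.
After k=1: 36000.0.
k=2: B_{4}/(4)! × [f^{(3)}(19) − f^{(3)}(5)] = −1/720 × (6.00000 − 6.00000) = 0.00000.
After k=2: 36000.0.
k=3: B_{6}/(6)! × [f^{(5)}(19) − f^{(5)}(5)] = 1/30240 × (0.00000 − 0.00000) = 0.00000.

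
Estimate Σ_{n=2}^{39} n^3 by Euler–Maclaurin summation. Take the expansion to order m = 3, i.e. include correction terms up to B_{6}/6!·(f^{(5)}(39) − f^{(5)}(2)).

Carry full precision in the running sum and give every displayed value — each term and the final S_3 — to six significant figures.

S_3 ≈ 608399

The integral term ∫_2^39 x^3 dx = 578356.
Boundary: ½(f(2) + f(39)) = ½(8.00000 + 59319.0) = 29663.5.
Running total after boundary: 608020.
Correction k=1: B_{2}/2! · (f^{(1)}(39) − f^{(1)}(2)) = 1/12 · (4563.00 − 12.0000) = 379.250.
Running total after k=1: 608399.
Correction k=2: B_{4}/4! · (f^{(3)}(39) − f^{(3)}(2)) = −1/720 · (6.00000 − 6.00000) = 0.00000.
Running total after k=2: 608399.
Correction k=3: B_{6}/6! · (f^{(5)}(39) − f^{(5)}(2)) = 1/30240 · (0.00000 − 0.00000) = 0.00000.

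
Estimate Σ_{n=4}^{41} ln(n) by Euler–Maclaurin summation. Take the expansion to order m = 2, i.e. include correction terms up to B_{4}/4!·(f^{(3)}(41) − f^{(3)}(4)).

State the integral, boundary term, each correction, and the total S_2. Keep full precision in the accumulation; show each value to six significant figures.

S_2 ≈ 112.242

Integral: ∫_4^41 ln(x) dx = 109.711.
Boundary: ½(f(4) + f(41)) = ½(1.38629 + 3.71357) = 2.54993.
So far: 112.261.
Order-1 term: 1/12 · (0.0243902 − 0.250000) = -0.0188008.
After k=1: 112.242.
Order-2 term: −1/720 · (2.90187e-05 − 0.0312500) = 4.33625e-05.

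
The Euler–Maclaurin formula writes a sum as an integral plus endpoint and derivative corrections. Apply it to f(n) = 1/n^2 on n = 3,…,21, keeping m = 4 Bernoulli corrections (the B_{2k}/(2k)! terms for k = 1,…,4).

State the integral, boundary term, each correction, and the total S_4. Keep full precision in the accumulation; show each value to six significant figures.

S_4 ≈ 0.348430

Integral: ∫_3^21 1/x^2 dx = 0.285714.
Boundary: ½(f(3) + f(21)) = ½(0.111111 + 0.00226757) = 0.0566893.
So far: 0.342404.
Order-1 term: 1/12 · (-0.000215959 − (-0.0740741)) = 0.00615484.
Running total after k=1: 0.348558.
Order-2 term: −1/720 · (-5.87645e-06 − (-0.0987654)) = -0.000137166.
Running total after k=2: 0.348421.
Order-3 term: 1/30240 · (-3.99758e-07 − (-0.329218)) = 1.08868e-05.
Running total after k=3: 0.348432.
Order-4 term: −1/1209600 · (-5.07630e-08 − (-2.04847)) = -1.69351e-06.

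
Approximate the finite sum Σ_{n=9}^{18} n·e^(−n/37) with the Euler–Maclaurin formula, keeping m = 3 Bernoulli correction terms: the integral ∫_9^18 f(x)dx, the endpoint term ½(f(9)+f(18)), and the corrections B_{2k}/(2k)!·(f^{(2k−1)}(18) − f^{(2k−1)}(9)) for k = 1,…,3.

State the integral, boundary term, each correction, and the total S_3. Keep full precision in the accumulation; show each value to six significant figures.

Integral: ∫_9^18 x·e^(−x/37) dx = 83.4228.
Boundary: ½(f(9) + f(18)) = ½(7.05673 + 11.0661) = 9.06141.
Running total after boundary: 92.4842.
Order-1 term: 1/12 · (0.315699 − 0.593358) = -0.0231383.
After k=1: 92.4610.
Order-2 term: −1/720 · (0.00112875 − 0.00157890) = 6.25208e-07.
After k=2: 92.4610.
Order-3 term: 1/30240 · (1.48057e-06 − 1.99005e-06) = -1.68480e-11.

S_3 ≈ 92.4610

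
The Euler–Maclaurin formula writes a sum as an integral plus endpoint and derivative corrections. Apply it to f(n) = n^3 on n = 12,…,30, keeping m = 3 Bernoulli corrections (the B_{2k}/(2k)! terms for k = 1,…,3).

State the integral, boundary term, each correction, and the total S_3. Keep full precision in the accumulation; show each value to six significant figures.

∫_12^30 x^3 dx evaluates to 197316.
½[f(12) + f(30)] = ½[1728.00 + 27000.0] = 14364.0.
Running total after boundary: 211680.
Correction k=1: B_{2}/2! · (f^{(1)}(30) − f^{(1)}(12)) = 1/12 · (2700.00 − 432.000) = 189.000.
Running total after k=1: 211869.
Correction k=2: B_{4}/4! · (f^{(3)}(30) − f^{(3)}(12)) = −1/720 · (6.00000 − 6.00000) = 0.00000.
Running total after k=2: 211869.
Correction k=3: B_{6}/6! · (f^{(5)}(30) − f^{(5)}(12)) = 1/30240 · (0.00000 − 0.00000) = 0.00000.

S_3 ≈ 211869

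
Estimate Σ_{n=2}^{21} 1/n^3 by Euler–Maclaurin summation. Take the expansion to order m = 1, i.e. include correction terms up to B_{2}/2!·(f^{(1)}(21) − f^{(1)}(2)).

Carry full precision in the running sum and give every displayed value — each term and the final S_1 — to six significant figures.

The integral term ∫_2^21 1/x^3 dx = 0.123866.
½[f(2) + f(21)] = ½[0.125000 + 0.000107980] = 0.0625540.
Running total after boundary: 0.186420.
k=1: B_{2}/(2)! × [f^{(1)}(21) − f^{(1)}(2)] = 1/12 × (-1.54257e-05 − (-0.187500)) = 0.0156237.

S_1 ≈ 0.202044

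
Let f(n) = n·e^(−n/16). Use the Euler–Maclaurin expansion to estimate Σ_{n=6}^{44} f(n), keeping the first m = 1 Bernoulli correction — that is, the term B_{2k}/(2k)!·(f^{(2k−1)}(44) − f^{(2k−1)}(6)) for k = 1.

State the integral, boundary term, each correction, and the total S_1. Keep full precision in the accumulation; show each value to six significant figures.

S_1 ≈ 183.978

The integral term ∫_6^44 x·e^(−x/16) dx = 180.555.
Boundary: ½(f(6) + f(44)) = ½(4.12374 + 2.81283) = 3.46828.
Integral + boundary = 184.023.
Order-1 term: 1/12 · (-0.111874 − 0.429556) = -0.0451191.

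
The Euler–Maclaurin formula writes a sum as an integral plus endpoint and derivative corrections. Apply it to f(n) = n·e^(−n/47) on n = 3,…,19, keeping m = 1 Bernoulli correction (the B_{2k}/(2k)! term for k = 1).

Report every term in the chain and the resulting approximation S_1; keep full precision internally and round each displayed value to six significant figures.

S_1 ≈ 141.892

∫_3^19 x·e^(−x/47) dx evaluates to 134.184.
½[f(3) + f(19)] = ½[2.81449 + 12.6820] = 7.74825.
Integral + boundary = 141.932.
Correction k=1: B_{2}/2! · (f^{(1)}(19) − f^{(1)}(3)) = 1/12 · (0.397644 − 0.878282) = -0.0400532.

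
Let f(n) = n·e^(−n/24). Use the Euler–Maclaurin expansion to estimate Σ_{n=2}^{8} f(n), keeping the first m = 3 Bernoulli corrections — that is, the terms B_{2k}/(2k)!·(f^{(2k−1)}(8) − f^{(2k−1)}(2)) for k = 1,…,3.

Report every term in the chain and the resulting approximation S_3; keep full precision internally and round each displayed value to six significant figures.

S_3 ≈ 27.5674

∫_2^8 x·e^(−x/24) dx evaluates to 23.8117.
½[f(2) + f(8)] = ½[1.84009 + 5.73225] = 3.78617.
Running total after boundary: 27.5978.
Correction k=1: B_{2}/2! · (f^{(1)}(8) − f^{(1)}(2)) = 1/12 · (0.477688 − 0.843374) = -0.0304739.
After k=1: 27.5674.
Correction k=2: B_{4}/4! · (f^{(3)}(8) − f^{(3)}(2)) = −1/720 · (0.00331727 − 0.00465879) = 1.86322e-06.
After k=2: 27.5674.
Correction k=3: B_{6}/6! · (f^{(5)}(8) − f^{(5)}(2)) = 1/30240 · (1.00785e-05 − 1.36344e-05) = -1.17587e-10.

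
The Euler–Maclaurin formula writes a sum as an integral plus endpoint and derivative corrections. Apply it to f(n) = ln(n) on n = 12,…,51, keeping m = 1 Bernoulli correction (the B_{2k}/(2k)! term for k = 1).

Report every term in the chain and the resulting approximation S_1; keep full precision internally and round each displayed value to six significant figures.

∫_12^51 ln(x) dx evaluates to 131.704.
Boundary: ½(f(12) + f(51)) = ½(2.48491 + 3.93183) = 3.20837.
So far: 134.913.
k=1: B_{2}/(2)! × [f^{(1)}(51) − f^{(1)}(12)] = 1/12 × (0.0196078 − 0.0833333) = -0.00531046.

S_1 ≈ 134.907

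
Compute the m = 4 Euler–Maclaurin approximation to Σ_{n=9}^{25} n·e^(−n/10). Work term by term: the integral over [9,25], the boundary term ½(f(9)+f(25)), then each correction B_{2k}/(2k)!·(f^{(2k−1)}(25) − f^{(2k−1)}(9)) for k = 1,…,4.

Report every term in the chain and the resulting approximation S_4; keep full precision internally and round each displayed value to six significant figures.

Integral: ∫_9^25 x·e^(−x/10) dx = 48.5185.
Endpoint term: (f(9) + f(25))/2 = (3.65913 + 2.05212)/2 = 2.85563.
Integral + boundary = 51.3741.
k=1: B_{2}/(2)! × [f^{(1)}(25) − f^{(1)}(9)] = 1/12 × (-0.123127 − 0.0406570) = -0.0136487.
Running total after k=1: 51.3605.
k=2: B_{4}/(4)! × [f^{(3)}(25) − f^{(3)}(9)] = −1/720 × (0.000410425 − 0.00853796) = 1.12882e-05.
Running total after k=2: 51.3605.
k=3: B_{6}/(6)! × [f^{(5)}(25) − f^{(5)}(9)] = 1/30240 × (2.05212e-05 − 0.000166694) = -4.83374e-09.
Running total after k=3: 51.3605.
k=4: B_{8}/(8)! × [f^{(7)}(25) − f^{(7)}(9)] = −1/1209600 × (3.69382e-07 − 2.48007e-06) = 1.74495e-12.

S_4 ≈ 51.3605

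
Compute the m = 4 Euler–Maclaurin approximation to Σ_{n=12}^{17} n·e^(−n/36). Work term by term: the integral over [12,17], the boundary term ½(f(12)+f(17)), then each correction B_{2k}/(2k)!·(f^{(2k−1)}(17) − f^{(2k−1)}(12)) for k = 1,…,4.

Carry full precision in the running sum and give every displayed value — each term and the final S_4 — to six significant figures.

S_4 ≈ 57.8964

∫_12^17 x·e^(−x/36) dx evaluates to 48.3088.
½[f(12) + f(17)] = ½[8.59838 + 10.6015] = 9.59991.
Integral + boundary = 57.9088.
k=1: B_{2}/(2)! × [f^{(1)}(17) − f^{(1)}(12)] = 1/12 × (0.329130 − 0.477688) = -0.0123798.
Running total after k=1: 57.8964.
k=2: B_{4}/(4)! × [f^{(3)}(17) − f^{(3)}(12)] = −1/720 × (0.00121633 − 0.00147434) = 3.58357e-07.
Running total after k=2: 57.8964.
k=3: B_{6}/(6)! × [f^{(5)}(17) − f^{(5)}(12)] = 1/30240 × (1.68109e-06 − 1.99082e-06) = -1.02423e-11.
Running total after k=3: 57.8964.
k=4: B_{8}/(8)! × [f^{(7)}(17) − f^{(7)}(12)] = −1/1209600 × (1.87011e-09 − 2.19447e-09) = 2.68153e-16.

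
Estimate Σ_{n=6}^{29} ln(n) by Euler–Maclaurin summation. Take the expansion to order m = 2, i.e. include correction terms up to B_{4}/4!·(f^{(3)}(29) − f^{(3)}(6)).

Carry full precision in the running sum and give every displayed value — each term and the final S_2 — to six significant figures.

S_2 ≈ 66.4695

The integral term ∫_6^29 ln(x) dx = 63.9010.
½[f(6) + f(29)] = ½[1.79176 + 3.36730] = 2.57953.
Running total after boundary: 66.4805.
Correction k=1: B_{2}/2! · (f^{(1)}(29) − f^{(1)}(6)) = 1/12 · (0.0344828 − 0.166667) = -0.0110153.
After k=1: 66.4695.
Correction k=2: B_{4}/4! · (f^{(3)}(29) − f^{(3)}(6)) = −1/720 · (8.20042e-05 − 0.00925926) = 1.27462e-05.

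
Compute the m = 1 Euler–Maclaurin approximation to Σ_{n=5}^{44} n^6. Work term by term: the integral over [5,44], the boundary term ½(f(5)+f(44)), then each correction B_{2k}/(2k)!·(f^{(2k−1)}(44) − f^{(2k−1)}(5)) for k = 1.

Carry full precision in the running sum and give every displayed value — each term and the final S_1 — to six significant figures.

∫_5^44 x^6 dx evaluates to 4.56111e+10.
Endpoint term: (f(5) + f(44))/2 = (15625.0 + 7.25631e+09)/2 = 3.62816e+09.
So far: 4.92393e+10.
k=1: B_{2}/(2)! × [f^{(1)}(44) − f^{(1)}(5)] = 1/12 × (9.89497e+08 − 18750.0) = 8.24565e+07.

S_1 ≈ 4.93217e+10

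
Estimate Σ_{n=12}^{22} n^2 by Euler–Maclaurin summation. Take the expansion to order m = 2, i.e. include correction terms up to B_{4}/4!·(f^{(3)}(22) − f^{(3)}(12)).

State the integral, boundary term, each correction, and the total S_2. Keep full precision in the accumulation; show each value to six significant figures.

S_2 ≈ 3289.00

∫_12^22 x^2 dx evaluates to 2973.33.
Boundary: ½(f(12) + f(22)) = ½(144.000 + 484.000) = 314.000.
Integral + boundary = 3287.33.
k=1: B_{2}/(2)! × [f^{(1)}(22) − f^{(1)}(12)] = 1/12 × (44.0000 − 24.0000) = 1.66667.
After k=1: 3289.00.
k=2: B_{4}/(4)! × [f^{(3)}(22) − f^{(3)}(12)] = −1/720 × (0.00000 − 0.00000) = 0.00000.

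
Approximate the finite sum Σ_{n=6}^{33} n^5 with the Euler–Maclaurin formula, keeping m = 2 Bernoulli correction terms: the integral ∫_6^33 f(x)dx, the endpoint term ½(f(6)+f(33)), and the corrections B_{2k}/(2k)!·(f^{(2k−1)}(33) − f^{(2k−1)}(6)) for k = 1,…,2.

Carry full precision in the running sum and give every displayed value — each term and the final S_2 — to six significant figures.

Integral: ∫_6^33 x^5 dx = 2.15237e+08.
Boundary: ½(f(6) + f(33)) = ½(7776.00 + 3.91354e+07) = 1.95716e+07.
So far: 2.34808e+08.
Order-1 term: 1/12 · (5.92960e+06 − 6480.00) = 493594.
After k=1: 2.35302e+08.
Order-2 term: −1/720 · (65340.0 − 2160.00) = -87.7500.

S_2 ≈ 2.35302e+08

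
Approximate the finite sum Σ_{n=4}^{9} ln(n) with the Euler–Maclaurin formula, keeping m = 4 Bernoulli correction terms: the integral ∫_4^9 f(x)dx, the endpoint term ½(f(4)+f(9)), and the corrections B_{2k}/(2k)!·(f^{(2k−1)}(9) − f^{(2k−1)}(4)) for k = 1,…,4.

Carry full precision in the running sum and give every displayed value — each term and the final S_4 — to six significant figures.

S_4 ≈ 11.0101

∫_4^9 ln(x) dx evaluates to 9.22984.
½[f(4) + f(9)] = ½[1.38629 + 2.19722] = 1.79176.
So far: 11.0216.
Order-1 term: 1/12 · (0.111111 − 0.250000) = -0.0115741.
After k=1: 11.0100.
Order-2 term: −1/720 · (0.00274348 − 0.0312500) = 3.95924e-05.
After k=2: 11.0101.
Order-3 term: 1/30240 · (0.000406442 − 0.0234375) = -7.61609e-07.
After k=3: 11.0101.
Order-4 term: −1/1209600 · (0.000150534 − 0.0439453) = 3.62060e-08.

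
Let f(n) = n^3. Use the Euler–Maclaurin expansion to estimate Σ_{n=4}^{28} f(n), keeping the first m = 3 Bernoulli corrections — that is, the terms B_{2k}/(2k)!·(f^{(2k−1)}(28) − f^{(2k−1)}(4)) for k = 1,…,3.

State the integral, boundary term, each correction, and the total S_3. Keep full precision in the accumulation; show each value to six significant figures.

Integral: ∫_4^28 x^3 dx = 153600.
Endpoint term: (f(4) + f(28))/2 = (64.0000 + 21952.0)/2 = 11008.0.
Running total after boundary: 164608.
Order-1 term: 1/12 · (2352.00 − 48.0000) = 192.000.
After k=1: 164800.
Order-2 term: −1/720 · (6.00000 − 6.00000) = 0.00000.
After k=2: 164800.
Order-3 term: 1/30240 · (0.00000 − 0.00000) = 0.00000.

S_3 ≈ 164800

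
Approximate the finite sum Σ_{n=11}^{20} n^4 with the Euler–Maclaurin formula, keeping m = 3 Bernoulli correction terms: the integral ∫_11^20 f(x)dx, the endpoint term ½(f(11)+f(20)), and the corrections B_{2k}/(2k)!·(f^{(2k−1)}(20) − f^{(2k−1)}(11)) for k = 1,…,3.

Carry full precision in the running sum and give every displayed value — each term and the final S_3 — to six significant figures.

S_3 ≈ 697333

∫_11^20 x^4 dx evaluates to 607790.
Boundary: ½(f(11) + f(20)) = ½(14641.0 + 160000) = 87320.5.
So far: 695110.
Correction k=1: B_{2}/2! · (f^{(1)}(20) − f^{(1)}(11)) = 1/12 · (32000.0 − 5324.00) = 2223.00.
After k=1: 697333.
Correction k=2: B_{4}/4! · (f^{(3)}(20) − f^{(3)}(11)) = −1/720 · (480.000 − 264.000) = -0.300000.
After k=2: 697333.
Correction k=3: B_{6}/6! · (f^{(5)}(20) − f^{(5)}(11)) = 1/30240 · (0.00000 − 0.00000) = 0.00000.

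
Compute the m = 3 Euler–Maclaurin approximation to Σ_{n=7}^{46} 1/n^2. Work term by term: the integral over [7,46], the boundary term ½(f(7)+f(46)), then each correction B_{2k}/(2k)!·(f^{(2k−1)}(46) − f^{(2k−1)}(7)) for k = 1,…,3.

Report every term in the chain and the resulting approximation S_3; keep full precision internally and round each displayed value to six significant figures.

The integral term ∫_7^46 1/x^2 dx = 0.121118.
Endpoint term: (f(7) + f(46))/2 = (0.0204082 + 0.000472590)/2 = 0.0104404.
Integral + boundary = 0.131558.
Order-1 term: 1/12 · (-2.05474e-05 − (-0.00583090)) = 0.000484196.
Running total after k=1: 0.132043.
Order-2 term: −1/720 · (-1.16526e-07 − (-0.00142798)) = -1.98314e-06.
Running total after k=2: 0.132041.
Order-3 term: 1/30240 · (-1.65207e-09 − (-0.000874271)) = 2.89110e-08.

S_3 ≈ 0.132041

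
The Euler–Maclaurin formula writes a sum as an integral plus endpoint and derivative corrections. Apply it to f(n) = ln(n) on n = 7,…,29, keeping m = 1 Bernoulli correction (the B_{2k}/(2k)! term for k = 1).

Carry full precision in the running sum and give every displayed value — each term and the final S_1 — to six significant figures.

S_1 ≈ 64.6778

Integral: ∫_7^29 ln(x) dx = 62.0302.
Boundary: ½(f(7) + f(29)) = ½(1.94591 + 3.36730) = 2.65660.
Integral + boundary = 64.6868.
Correction k=1: B_{2}/2! · (f^{(1)}(29) − f^{(1)}(7)) = 1/12 · (0.0344828 − 0.142857) = -0.00903120.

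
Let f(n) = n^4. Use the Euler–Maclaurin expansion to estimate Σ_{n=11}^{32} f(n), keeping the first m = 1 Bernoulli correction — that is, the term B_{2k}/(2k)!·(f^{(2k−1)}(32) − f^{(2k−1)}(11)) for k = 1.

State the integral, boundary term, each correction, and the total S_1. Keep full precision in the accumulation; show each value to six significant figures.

∫_11^32 x^4 dx evaluates to 6.67868e+06.
½[f(11) + f(32)] = ½[14641.0 + 1.04858e+06] = 531608.
So far: 7.21028e+06.
Correction k=1: B_{2}/2! · (f^{(1)}(32) − f^{(1)}(11)) = 1/12 · (131072 − 5324.00) = 10479.0.

S_1 ≈ 7.22076e+06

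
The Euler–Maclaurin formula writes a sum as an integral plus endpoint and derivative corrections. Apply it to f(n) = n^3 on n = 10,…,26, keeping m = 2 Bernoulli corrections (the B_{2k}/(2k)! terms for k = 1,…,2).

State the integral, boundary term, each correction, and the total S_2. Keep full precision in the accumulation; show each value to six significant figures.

Integral: ∫_10^26 x^3 dx = 111744.
½[f(10) + f(26)] = ½[1000.00 + 17576.0] = 9288.00.
Running total after boundary: 121032.
Correction k=1: B_{2}/2! · (f^{(1)}(26) − f^{(1)}(10)) = 1/12 · (2028.00 − 300.000) = 144.000.
Partial sum through k=1: 121176.
Correction k=2: B_{4}/4! · (f^{(3)}(26) − f^{(3)}(10)) = −1/720 · (6.00000 − 6.00000) = 0.00000.

S_2 ≈ 121176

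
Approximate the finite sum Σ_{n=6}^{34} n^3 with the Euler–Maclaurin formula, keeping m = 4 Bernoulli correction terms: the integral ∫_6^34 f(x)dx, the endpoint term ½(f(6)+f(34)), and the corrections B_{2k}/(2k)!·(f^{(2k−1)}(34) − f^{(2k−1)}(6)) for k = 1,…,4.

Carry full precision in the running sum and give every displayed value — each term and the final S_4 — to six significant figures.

The integral term ∫_6^34 x^3 dx = 333760.
Endpoint term: (f(6) + f(34))/2 = (216.000 + 39304.0)/2 = 19760.0.
So far: 353520.
Correction k=1: B_{2}/2! · (f^{(1)}(34) − f^{(1)}(6)) = 1/12 · (3468.00 − 108.000) = 280.000.
Running total after k=1: 353800.
Correction k=2: B_{4}/4! · (f^{(3)}(34) − f^{(3)}(6)) = −1/720 · (6.00000 − 6.00000) = 0.00000.
Running total after k=2: 353800.
Correction k=3: B_{6}/6! · (f^{(5)}(34) − f^{(5)}(6)) = 1/30240 · (0.00000 − 0.00000) = 0.00000.
Running total after k=3: 353800.
Correction k=4: B_{8}/8! · (f^{(7)}(34) − f^{(7)}(6)) = −1/1209600 · (0.00000 − 0.00000) = 0.00000.

S_4 ≈ 353800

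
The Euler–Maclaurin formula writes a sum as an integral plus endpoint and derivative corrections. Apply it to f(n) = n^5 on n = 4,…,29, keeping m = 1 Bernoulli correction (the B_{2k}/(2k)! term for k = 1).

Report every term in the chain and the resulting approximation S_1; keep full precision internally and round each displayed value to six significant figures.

S_1 ≈ 1.09687e+08

The integral term ∫_4^29 x^5 dx = 9.91365e+07.
Boundary: ½(f(4) + f(29)) = ½(1024.00 + 2.05111e+07) = 1.02561e+07.
So far: 1.09393e+08.
k=1: B_{2}/(2)! × [f^{(1)}(29) − f^{(1)}(4)] = 1/12 × (3.53640e+06 − 1280.00) = 294594.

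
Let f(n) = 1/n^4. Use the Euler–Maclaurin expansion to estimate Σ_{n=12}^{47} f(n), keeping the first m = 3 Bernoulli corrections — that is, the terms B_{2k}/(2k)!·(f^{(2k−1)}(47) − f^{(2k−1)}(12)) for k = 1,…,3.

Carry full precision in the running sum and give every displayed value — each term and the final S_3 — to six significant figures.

S_3 ≈ 0.000215239

Integral: ∫_12^47 1/x^4 dx = 0.000189691.
Endpoint term: (f(12) + f(47))/2 = (4.82253e-05 + 2.04931e-07)/2 = 2.42151e-05.
So far: 0.000213906.
k=1: B_{2}/(2)! × [f^{(1)}(47) − f^{(1)}(12)] = 1/12 × (-1.74410e-08 − (-1.60751e-05)) = 1.33814e-06.
After k=1: 0.000215244.
k=2: B_{4}/(4)! × [f^{(3)}(47) − f^{(3)}(12)] = −1/720 × (-2.36862e-10 − (-3.34898e-06)) = -4.65103e-09.
After k=2: 0.000215239.
k=3: B_{6}/(6)! × [f^{(5)}(47) − f^{(5)}(12)] = 1/30240 × (-6.00466e-12 − (-1.30238e-06)) = 4.30680e-11.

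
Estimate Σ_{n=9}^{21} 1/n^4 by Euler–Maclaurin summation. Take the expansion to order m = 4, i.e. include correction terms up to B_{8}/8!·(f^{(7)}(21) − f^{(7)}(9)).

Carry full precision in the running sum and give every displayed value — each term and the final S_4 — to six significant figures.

S_4 ≈ 0.000505562

∫_9^21 1/x^4 dx evaluates to 0.000421254.
Boundary: ½(f(9) + f(21)) = ½(0.000152416 + 5.14189e-06) = 7.87788e-05.
Running total after boundary: 0.000500033.
k=1: B_{2}/(2)! × [f^{(1)}(21) − f^{(1)}(9)] = 1/12 × (-9.79408e-07 − (-6.77404e-05)) = 5.56341e-06.
Running total after k=1: 0.000505596.
k=2: B_{4}/(4)! × [f^{(3)}(21) − f^{(3)}(9)] = −1/720 × (-6.66264e-08 − (-2.50890e-05)) = -3.47533e-08.
Running total after k=2: 0.000505562.
k=3: B_{6}/(6)! × [f^{(5)}(21) − f^{(5)}(9)] = 1/30240 × (-8.46049e-09 − (-1.73455e-05)) = 5.73315e-10.
Running total after k=3: 0.000505562.
k=4: B_{8}/(8)! × [f^{(7)}(21) − f^{(7)}(9)] = −1/1209600 × (-1.72663e-09 − (-1.92728e-05)) = -1.59318e-11.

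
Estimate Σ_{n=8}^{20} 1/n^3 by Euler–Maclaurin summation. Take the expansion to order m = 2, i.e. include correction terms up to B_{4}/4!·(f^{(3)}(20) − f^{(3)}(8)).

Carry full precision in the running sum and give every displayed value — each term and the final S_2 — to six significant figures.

∫_8^20 1/x^3 dx evaluates to 0.00656250.
½[f(8) + f(20)] = ½[0.00195312 + 0.000125000] = 0.00103906.
So far: 0.00760156.
Order-1 term: 1/12 · (-1.87500e-05 − (-0.000732422)) = 5.94727e-05.
Partial sum through k=1: 0.00766104.
Order-2 term: −1/720 · (-9.37500e-07 − (-0.000228882)) = -3.16589e-07.

S_2 ≈ 0.00766072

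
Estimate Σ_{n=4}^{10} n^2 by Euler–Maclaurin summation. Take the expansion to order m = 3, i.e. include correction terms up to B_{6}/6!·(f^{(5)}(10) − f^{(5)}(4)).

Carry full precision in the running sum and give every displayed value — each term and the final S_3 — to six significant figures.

S_3 ≈ 371.000

∫_4^10 x^2 dx evaluates to 312.000.
Endpoint term: (f(4) + f(10))/2 = (16.0000 + 100.000)/2 = 58.0000.
So far: 370.000.
Correction k=1: B_{2}/2! · (f^{(1)}(10) − f^{(1)}(4)) = 1/12 · (20.0000 − 8.00000) = 1.00000.
Partial sum through k=1: 371.000.
Correction k=2: B_{4}/4! · (f^{(3)}(10) − f^{(3)}(4)) = −1/720 · (0.00000 − 0.00000) = 0.00000.
Partial sum through k=2: 371.000.
Correction k=3: B_{6}/6! · (f^{(5)}(10) − f^{(5)}(4)) = 1/30240 · (0.00000 − 0.00000) = 0.00000.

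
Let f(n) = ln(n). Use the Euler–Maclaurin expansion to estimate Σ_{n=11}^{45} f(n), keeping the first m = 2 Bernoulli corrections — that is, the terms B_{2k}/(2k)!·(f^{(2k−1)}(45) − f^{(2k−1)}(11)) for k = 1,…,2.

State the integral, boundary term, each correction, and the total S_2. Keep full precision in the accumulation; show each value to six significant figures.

∫_11^45 ln(x) dx evaluates to 110.923.
Boundary: ½(f(11) + f(45)) = ½(2.39790 + 3.80666) = 3.10228.
So far: 114.025.
Order-1 term: 1/12 · (0.0222222 − 0.0909091) = -0.00572391.
Partial sum through k=1: 114.020.
Order-2 term: −1/720 · (2.19479e-05 − 0.00150263) = 2.05650e-06.

S_2 ≈ 114.020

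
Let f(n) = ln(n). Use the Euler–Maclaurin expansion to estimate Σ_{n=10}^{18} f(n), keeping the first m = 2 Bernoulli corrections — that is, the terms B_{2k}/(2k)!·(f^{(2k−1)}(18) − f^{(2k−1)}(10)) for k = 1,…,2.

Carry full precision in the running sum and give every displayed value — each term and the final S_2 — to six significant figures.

The integral term ∫_10^18 ln(x) dx = 21.0008.
Boundary: ½(f(10) + f(18)) = ½(2.30259 + 2.89037) = 2.59648.
Running total after boundary: 23.5973.
Correction k=1: B_{2}/2! · (f^{(1)}(18) − f^{(1)}(10)) = 1/12 · (0.0555556 − 0.100000) = -0.00370370.
After k=1: 23.5936.
Correction k=2: B_{4}/4! · (f^{(3)}(18) − f^{(3)}(10)) = −1/720 · (0.000342936 − 0.00200000) = 2.30148e-06.

S_2 ≈ 23.5936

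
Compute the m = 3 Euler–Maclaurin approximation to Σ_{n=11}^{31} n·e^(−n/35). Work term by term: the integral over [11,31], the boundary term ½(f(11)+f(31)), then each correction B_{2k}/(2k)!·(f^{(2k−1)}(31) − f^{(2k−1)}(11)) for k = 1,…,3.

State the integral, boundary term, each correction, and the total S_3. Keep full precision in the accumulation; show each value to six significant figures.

The integral term ∫_11^31 x·e^(−x/35) dx = 223.111.
Endpoint term: (f(11) + f(31))/2 = (8.03341 + 12.7850)/2 = 10.4092.
Running total after boundary: 233.520.
k=1: B_{2}/(2)! × [f^{(1)}(31) − f^{(1)}(11)] = 1/12 × (0.0471337 − 0.500784) = -0.0378042.
Partial sum through k=1: 233.482.
k=2: B_{4}/(4)! × [f^{(3)}(31) − f^{(3)}(11)] = −1/720 × (0.000711814 − 0.00160115) = 1.23518e-06.
Partial sum through k=2: 233.482.
k=3: B_{6}/(6)! × [f^{(5)}(31) − f^{(5)}(11)] = 1/30240 × (1.13074e-06 − 2.28040e-06) = -3.80180e-11.

S_3 ≈ 233.482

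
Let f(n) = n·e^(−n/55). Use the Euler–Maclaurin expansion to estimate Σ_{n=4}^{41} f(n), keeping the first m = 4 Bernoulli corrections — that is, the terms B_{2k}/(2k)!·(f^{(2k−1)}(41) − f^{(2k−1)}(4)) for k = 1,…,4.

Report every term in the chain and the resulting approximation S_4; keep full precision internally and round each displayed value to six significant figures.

The integral term ∫_4^41 x·e^(−x/55) dx = 511.920.
Endpoint term: (f(4) + f(41))/2 = (3.71942 + 19.4553)/2 = 11.5873.
So far: 523.507.
Order-1 term: 1/12 · (0.120787 − 0.862229) = -0.0617868.
After k=1: 523.445.
Order-2 term: −1/720 · (0.000353661 − 0.000899814) = 7.58546e-07.
After k=2: 523.445.
Order-3 term: 1/30240 · (2.20625e-07 − 5.00692e-07) = -9.26147e-12.
After k=3: 523.445.
Order-4 term: −1/1209600 · (1.07219e-10 − 2.32703e-10) = 1.03739e-16.

S_4 ≈ 523.445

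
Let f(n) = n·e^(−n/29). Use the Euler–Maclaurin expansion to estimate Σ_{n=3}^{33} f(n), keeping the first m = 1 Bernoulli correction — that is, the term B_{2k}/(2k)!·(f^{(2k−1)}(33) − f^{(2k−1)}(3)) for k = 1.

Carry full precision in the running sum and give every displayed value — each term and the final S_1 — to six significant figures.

∫_3^33 x·e^(−x/29) dx evaluates to 260.573.
½[f(3) + f(33)] = ½[2.70517 + 10.5759] = 6.64053.
Running total after boundary: 267.214.
k=1: B_{2}/(2)! × [f^{(1)}(33) − f^{(1)}(3)] = 1/12 × (-0.0442043 − 0.808441) = -0.0710538.

S_1 ≈ 267.143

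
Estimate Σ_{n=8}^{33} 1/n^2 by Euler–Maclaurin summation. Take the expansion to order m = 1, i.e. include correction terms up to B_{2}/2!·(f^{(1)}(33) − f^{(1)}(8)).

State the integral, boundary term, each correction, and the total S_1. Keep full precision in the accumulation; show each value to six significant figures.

S_1 ≈ 0.103289

Integral: ∫_8^33 1/x^2 dx = 0.0946970.
Boundary: ½(f(8) + f(33)) = ½(0.0156250 + 0.000918274) = 0.00827164.
Integral + boundary = 0.102969.
Order-1 term: 1/12 · (-5.56529e-05 − (-0.00390625)) = 0.000320883.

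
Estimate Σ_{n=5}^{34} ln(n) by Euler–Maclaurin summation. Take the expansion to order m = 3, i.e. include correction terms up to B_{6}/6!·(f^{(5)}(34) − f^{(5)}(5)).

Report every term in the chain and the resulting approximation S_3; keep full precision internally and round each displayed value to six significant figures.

∫_5^34 ln(x) dx evaluates to 82.8491.
Endpoint term: (f(5) + f(34))/2 = (1.60944 + 3.52636)/2 = 2.56790.
Integral + boundary = 85.4170.
Correction k=1: B_{2}/2! · (f^{(1)}(34) − f^{(1)}(5)) = 1/12 · (0.0294118 − 0.200000) = -0.0142157.
Running total after k=1: 85.4028.
Correction k=2: B_{4}/4! · (f^{(3)}(34) − f^{(3)}(5)) = −1/720 · (5.08854e-05 − 0.0160000) = 2.21515e-05.
Running total after k=2: 85.4028.
Correction k=3: B_{6}/6! · (f^{(5)}(34) − f^{(5)}(5)) = 1/30240 · (5.28222e-07 − 0.00768000) = -2.53951e-07.

S_3 ≈ 85.4028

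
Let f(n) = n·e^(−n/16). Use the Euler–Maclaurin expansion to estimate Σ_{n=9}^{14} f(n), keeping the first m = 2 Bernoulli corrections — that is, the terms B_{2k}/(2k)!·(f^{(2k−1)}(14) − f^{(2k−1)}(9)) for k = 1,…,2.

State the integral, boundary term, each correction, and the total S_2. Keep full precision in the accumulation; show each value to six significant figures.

Integral: ∫_9^14 x·e^(−x/16) dx = 27.8194.
½[f(9) + f(14)] = ½[5.12805 + 5.83607] = 5.48206.
So far: 33.3014.
k=1: B_{2}/(2)! × [f^{(1)}(14) − f^{(1)}(9)] = 1/12 × (0.0521078 − 0.249280) = -0.0164310.
Running total after k=1: 33.2850.
k=2: B_{4}/(4)! × [f^{(3)}(14) − f^{(3)}(9)] = −1/720 × (0.00346028 − 0.00542518) = 2.72902e-06.

S_2 ≈ 33.2850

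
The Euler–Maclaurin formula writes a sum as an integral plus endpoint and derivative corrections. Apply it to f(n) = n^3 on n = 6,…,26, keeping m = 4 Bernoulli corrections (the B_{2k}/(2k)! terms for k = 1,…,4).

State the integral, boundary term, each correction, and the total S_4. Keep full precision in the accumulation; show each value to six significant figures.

S_4 ≈ 122976

The integral term ∫_6^26 x^3 dx = 113920.
½[f(6) + f(26)] = ½[216.000 + 17576.0] = 8896.00.
Running total after boundary: 122816.
Correction k=1: B_{2}/2! · (f^{(1)}(26) − f^{(1)}(6)) = 1/12 · (2028.00 − 108.000) = 160.000.
Running total after k=1: 122976.
Correction k=2: B_{4}/4! · (f^{(3)}(26) − f^{(3)}(6)) = −1/720 · (6.00000 − 6.00000) = 0.00000.
Running total after k=2: 122976.
Correction k=3: B_{6}/6! · (f^{(5)}(26) − f^{(5)}(6)) = 1/30240 · (0.00000 − 0.00000) = 0.00000.
Running total after k=3: 122976.
Correction k=4: B_{8}/8! · (f^{(7)}(26) − f^{(7)}(6)) = −1/1209600 · (0.00000 − 0.00000) = 0.00000.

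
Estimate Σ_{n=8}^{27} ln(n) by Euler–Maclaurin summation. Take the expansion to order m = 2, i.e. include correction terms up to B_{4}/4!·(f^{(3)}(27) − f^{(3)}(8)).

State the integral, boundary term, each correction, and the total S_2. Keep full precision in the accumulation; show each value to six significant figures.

S_2 ≈ 56.0324

The integral term ∫_8^27 ln(x) dx = 53.3521.
Endpoint term: (f(8) + f(27))/2 = (2.07944 + 3.29584)/2 = 2.68764.
Running total after boundary: 56.0397.
k=1: B_{2}/(2)! × [f^{(1)}(27) − f^{(1)}(8)] = 1/12 × (0.0370370 − 0.125000) = -0.00733025.
Running total after k=1: 56.0324.
k=2: B_{4}/(4)! × [f^{(3)}(27) − f^{(3)}(8)] = −1/720 × (0.000101611 − 0.00390625) = 5.28422e-06.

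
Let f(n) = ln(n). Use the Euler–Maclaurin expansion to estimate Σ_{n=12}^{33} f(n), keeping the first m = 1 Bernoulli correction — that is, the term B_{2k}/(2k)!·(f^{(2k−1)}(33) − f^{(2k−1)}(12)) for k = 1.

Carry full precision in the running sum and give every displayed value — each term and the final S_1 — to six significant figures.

S_1 ≈ 67.5522

Integral: ∫_12^33 ln(x) dx = 64.5659.
Endpoint term: (f(12) + f(33))/2 = (2.48491 + 3.49651)/2 = 2.99071.
Running total after boundary: 67.5566.
k=1: B_{2}/(2)! × [f^{(1)}(33) − f^{(1)}(12)] = 1/12 × (0.0303030 − 0.0833333) = -0.00441919.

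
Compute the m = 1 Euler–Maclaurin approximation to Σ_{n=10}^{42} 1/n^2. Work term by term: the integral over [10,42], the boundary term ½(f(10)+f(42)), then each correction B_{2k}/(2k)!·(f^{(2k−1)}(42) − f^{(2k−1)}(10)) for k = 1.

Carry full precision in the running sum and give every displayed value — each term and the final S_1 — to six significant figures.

The integral term ∫_10^42 1/x^2 dx = 0.0761905.
½[f(10) + f(42)] = ½[0.0100000 + 0.000566893] = 0.00528345.
So far: 0.0814739.
Order-1 term: 1/12 · (-2.69949e-05 − (-0.00200000)) = 0.000164417.

S_1 ≈ 0.0816383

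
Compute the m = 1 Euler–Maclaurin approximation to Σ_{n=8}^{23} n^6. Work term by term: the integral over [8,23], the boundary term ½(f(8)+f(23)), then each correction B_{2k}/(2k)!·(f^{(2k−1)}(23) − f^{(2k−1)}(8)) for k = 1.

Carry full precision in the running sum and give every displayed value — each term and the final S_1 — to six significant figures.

S_1 ≈ 5.63455e+08

∫_8^23 x^6 dx evaluates to 4.86104e+08.
½[f(8) + f(23)] = ½[262144 + 1.48036e+08] = 7.41490e+07.
So far: 5.60253e+08.
Order-1 term: 1/12 · (3.86181e+07 − 196608) = 3.20179e+06.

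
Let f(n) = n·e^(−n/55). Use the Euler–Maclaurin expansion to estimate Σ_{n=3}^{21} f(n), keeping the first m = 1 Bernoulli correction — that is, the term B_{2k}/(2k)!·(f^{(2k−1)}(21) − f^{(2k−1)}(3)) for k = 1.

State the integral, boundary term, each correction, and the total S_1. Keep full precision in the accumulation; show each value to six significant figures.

The integral term ∫_3^21 x·e^(−x/55) dx = 167.312.
½[f(3) + f(21)] = ½[2.84075 + 14.3350] = 8.58787.
Running total after boundary: 175.900.
Correction k=1: B_{2}/2! · (f^{(1)}(21) − f^{(1)}(3)) = 1/12 · (0.421983 − 0.895266) = -0.0394402.

S_1 ≈ 175.861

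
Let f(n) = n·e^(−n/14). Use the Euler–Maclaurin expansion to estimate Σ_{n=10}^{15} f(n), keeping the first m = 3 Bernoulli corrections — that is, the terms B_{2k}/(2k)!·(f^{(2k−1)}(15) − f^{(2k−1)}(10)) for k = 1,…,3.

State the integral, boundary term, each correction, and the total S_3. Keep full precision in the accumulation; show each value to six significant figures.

Integral: ∫_10^15 x·e^(−x/14) dx = 25.4233.
Endpoint term: (f(10) + f(15))/2 = (4.89542 + 5.13778)/2 = 5.01660.
Integral + boundary = 30.4399.
Correction k=1: B_{2}/2! · (f^{(1)}(15) − f^{(1)}(10)) = 1/12 · (-0.0244656 − 0.139869) = -0.0136946.
After k=1: 30.4262.
Correction k=2: B_{4}/4! · (f^{(3)}(15) − f^{(3)}(10)) = −1/720 · (0.00337027 − 0.00570894) = 3.24816e-06.
After k=2: 30.4263.
Correction k=3: B_{6}/6! · (f^{(5)}(15) − f^{(5)}(10)) = 1/30240 · (3.50273e-05 − 5.46136e-05) = -6.47694e-10.

S_3 ≈ 30.4263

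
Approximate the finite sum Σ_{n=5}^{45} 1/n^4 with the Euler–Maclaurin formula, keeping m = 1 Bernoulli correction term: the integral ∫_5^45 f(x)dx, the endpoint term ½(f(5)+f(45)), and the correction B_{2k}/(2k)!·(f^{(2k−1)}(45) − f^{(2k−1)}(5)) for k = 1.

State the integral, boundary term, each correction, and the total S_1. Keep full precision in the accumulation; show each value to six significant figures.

S_1 ≈ 0.00356980

Integral: ∫_5^45 1/x^4 dx = 0.00266301.
Endpoint term: (f(5) + f(45))/2 = (0.00160000 + 2.43865e-07)/2 = 0.000800122.
Running total after boundary: 0.00346313.
Correction k=1: B_{2}/2! · (f^{(1)}(45) − f^{(1)}(5)) = 1/12 · (-2.16769e-08 − (-0.00128000)) = 0.000106665.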